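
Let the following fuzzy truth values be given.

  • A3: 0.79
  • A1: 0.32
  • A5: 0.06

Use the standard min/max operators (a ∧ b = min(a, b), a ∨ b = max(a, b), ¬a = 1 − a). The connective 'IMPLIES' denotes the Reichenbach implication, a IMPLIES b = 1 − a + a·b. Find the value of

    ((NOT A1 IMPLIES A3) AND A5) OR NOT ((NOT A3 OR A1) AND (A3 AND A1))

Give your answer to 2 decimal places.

0.68

NOT A1 = 1 − 0.32 = 0.68
NOT A1 IMPLIES A3  [Reichenbach: 1 − a + a·b] with a=0.68, b=0.79 → 0.86
(NOT A1 IMPLIES A3) AND A5 = min(a, b) on (0.86, 0.06) = 0.06
NOT A3 = 1 − 0.79 = 0.21
NOT A3 OR A1 = max(a, b) on (0.21, 0.32) = 0.32
A3 AND A1 = min(a, b) on (0.79, 0.32) = 0.32
(NOT A3 OR A1) AND (A3 AND A1) = min(a, b) on (0.32, 0.32) = 0.32
NOT ((NOT A3 OR A1) AND (A3 AND A1)) = 1 − 0.32 = 0.68
((NOT A1 IMPLIES A3) AND A5) OR NOT ((NOT A3 OR A1) AND (A3 AND A1)) = max(a, b) on (0.06, 0.68) = 0.68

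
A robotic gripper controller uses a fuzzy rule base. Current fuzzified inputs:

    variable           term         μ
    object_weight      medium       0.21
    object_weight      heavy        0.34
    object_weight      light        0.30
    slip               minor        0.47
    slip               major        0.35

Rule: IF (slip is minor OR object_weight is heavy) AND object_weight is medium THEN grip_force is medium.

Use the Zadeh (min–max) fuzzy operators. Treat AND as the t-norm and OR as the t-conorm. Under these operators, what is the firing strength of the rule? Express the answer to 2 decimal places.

firing strength: (minor=0.47 OR heavy=0.34) = 0.47; AND[min(a, b)] with medium=0.21 → w = 0.21

0.21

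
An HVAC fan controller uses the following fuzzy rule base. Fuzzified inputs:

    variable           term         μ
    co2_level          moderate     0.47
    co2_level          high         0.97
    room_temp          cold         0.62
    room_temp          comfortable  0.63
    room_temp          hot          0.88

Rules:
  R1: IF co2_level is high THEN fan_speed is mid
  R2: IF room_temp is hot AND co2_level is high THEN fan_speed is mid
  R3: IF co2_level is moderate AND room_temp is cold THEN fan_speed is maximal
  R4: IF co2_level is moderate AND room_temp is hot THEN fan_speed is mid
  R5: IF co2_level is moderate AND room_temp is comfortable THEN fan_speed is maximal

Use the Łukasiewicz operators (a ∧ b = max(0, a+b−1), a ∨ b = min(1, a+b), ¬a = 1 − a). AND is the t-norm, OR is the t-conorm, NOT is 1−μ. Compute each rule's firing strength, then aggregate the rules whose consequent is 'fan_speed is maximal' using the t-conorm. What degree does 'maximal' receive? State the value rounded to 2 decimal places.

0.19

R1: high=0.97 → w = 0.97
R2: hot=0.88, high=0.97; AND[max(0, a+b−1)] → w = 0.85
R3: moderate=0.47, cold=0.62; AND[max(0, a+b−1)] → w = 0.09
R4: moderate=0.47, hot=0.88; AND[max(0, a+b−1)] → w = 0.35
R5: moderate=0.47, comfortable=0.63; AND[max(0, a+b−1)] → w = 0.10
Rules with consequent 'maximal': {R3, R5} → strengths 0.09, 0.10
Aggregate via t-conorm [min(1, a+b)]: 0.19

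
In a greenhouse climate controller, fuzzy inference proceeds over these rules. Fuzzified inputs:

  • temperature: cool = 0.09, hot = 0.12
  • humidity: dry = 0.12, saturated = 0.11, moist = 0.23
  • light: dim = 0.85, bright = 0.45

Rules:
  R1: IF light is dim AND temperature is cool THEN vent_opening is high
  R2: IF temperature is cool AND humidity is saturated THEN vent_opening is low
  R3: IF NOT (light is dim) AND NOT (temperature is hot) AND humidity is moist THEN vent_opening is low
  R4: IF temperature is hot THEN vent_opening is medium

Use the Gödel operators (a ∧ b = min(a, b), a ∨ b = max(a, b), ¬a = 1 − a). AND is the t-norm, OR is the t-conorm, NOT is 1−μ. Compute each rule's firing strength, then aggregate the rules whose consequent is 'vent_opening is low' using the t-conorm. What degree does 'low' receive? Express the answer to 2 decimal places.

0.15

R1: dim=0.85, cool=0.09; AND[min(a, b)] → w = 0.09
R2: cool=0.09, saturated=0.11; AND[min(a, b)] → w = 0.09
R3: ¬dim=1−0.85=0.15, ¬hot=1−0.12=0.88, moist=0.23; AND[min(a, b)] → w = 0.15
R4: hot=0.12 → w = 0.12
Rules with consequent 'low': {R2, R3} → strengths 0.09, 0.15
Aggregate via t-conorm [max(a, b)]: 0.15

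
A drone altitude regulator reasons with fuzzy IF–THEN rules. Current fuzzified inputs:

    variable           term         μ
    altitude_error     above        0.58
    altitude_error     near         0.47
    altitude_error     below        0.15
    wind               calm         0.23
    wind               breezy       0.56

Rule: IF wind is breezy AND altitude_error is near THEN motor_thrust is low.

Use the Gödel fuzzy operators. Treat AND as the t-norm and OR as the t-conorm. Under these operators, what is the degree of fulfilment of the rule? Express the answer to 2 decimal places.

0.47

firing strength: breezy=0.56, near=0.47; AND[min(a, b)] → w = 0.47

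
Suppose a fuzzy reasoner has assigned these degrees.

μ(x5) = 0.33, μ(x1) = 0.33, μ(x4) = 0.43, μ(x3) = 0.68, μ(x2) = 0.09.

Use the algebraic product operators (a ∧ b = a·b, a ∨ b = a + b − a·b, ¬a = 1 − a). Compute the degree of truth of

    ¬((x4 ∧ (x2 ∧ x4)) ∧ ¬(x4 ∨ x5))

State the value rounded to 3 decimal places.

0.994

x2 ∧ x4 = a·b on (0.0900, 0.4300) = 0.0387
x4 ∧ (x2 ∧ x4) = a·b on (0.4300, 0.0387) = 0.0166
x4 ∨ x5 = a + b − a·b on (0.4300, 0.3300) = 0.6181
¬(x4 ∨ x5) = 1 − 0.6181 = 0.3819
(x4 ∧ (x2 ∧ x4)) ∧ ¬(x4 ∨ x5) = a·b on (0.0166, 0.3819) = 0.0064
¬((x4 ∧ (x2 ∧ x4)) ∧ ¬(x4 ∨ x5)) = 1 − 0.0064 = 0.9936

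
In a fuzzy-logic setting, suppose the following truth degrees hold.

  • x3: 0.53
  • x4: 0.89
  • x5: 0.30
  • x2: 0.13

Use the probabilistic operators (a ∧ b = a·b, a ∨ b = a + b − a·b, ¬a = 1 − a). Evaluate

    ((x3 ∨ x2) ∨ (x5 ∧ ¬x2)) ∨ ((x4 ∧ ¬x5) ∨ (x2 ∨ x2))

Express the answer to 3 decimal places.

0.914

x3 ∨ x2 = a + b − a·b on (0.5300, 0.1300) = 0.5911
¬x2 = 1 − 0.1300 = 0.8700
x5 ∧ ¬x2 = a·b on (0.3000, 0.8700) = 0.2610
(x3 ∨ x2) ∨ (x5 ∧ ¬x2) = a + b − a·b on (0.5911, 0.2610) = 0.6978
¬x5 = 1 − 0.3000 = 0.7000
x4 ∧ ¬x5 = a·b on (0.8900, 0.7000) = 0.6230
x2 ∨ x2 = a + b − a·b on (0.1300, 0.1300) = 0.2431
(x4 ∧ ¬x5) ∨ (x2 ∨ x2) = a + b − a·b on (0.6230, 0.2431) = 0.7146
((x3 ∨ x2) ∨ (x5 ∧ ¬x2)) ∨ ((x4 ∧ ¬x5) ∨ (x2 ∨ x2)) = a + b − a·b on (0.6978, 0.7146) = 0.9138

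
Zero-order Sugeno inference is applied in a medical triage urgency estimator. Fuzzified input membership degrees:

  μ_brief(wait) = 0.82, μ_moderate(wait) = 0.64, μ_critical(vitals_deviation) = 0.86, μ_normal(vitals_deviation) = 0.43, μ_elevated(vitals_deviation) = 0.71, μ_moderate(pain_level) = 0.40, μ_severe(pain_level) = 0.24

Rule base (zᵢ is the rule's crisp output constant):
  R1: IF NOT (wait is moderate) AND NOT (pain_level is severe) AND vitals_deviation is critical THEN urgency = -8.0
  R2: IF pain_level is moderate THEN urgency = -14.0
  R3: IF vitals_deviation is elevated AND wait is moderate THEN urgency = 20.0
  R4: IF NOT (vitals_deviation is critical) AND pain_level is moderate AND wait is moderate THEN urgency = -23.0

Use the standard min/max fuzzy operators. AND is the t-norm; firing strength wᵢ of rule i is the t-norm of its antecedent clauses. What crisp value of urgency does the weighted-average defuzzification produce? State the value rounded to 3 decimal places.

0.714

R1 (z=-8.0): ¬moderate=1−0.64=0.36, ¬severe=1−0.24=0.76, critical=0.86; AND[min(a, b)] → w = 0.36
R2 (z=-14.0): moderate=0.40 → w = 0.40
R3 (z=20.0): elevated=0.71, moderate=0.64; AND[min(a, b)] → w = 0.64
R4 (z=-23.0): ¬critical=1−0.86=0.14, moderate=0.40, moderate=0.64; AND[min(a, b)] → w = 0.14
Weighted average = (0.36·-8.0 + 0.40·-14.0 + 0.64·20.0 + 0.14·-23.0) / (0.36 + 0.40 + 0.64 + 0.14)
  = 1.1000 / 1.5400 = 0.714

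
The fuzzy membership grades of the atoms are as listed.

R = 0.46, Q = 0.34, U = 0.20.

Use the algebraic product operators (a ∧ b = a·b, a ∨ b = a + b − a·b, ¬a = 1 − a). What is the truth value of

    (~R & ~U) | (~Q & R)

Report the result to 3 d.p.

~R = 1 − 0.4600 = 0.5400
~U = 1 − 0.2000 = 0.8000
~R & ~U = a·b on (0.5400, 0.8000) = 0.4320
~Q = 1 − 0.3400 = 0.6600
~Q & R = a·b on (0.6600, 0.4600) = 0.3036
(~R & ~U) | (~Q & R) = a + b − a·b on (0.4320, 0.3036) = 0.6044

0.604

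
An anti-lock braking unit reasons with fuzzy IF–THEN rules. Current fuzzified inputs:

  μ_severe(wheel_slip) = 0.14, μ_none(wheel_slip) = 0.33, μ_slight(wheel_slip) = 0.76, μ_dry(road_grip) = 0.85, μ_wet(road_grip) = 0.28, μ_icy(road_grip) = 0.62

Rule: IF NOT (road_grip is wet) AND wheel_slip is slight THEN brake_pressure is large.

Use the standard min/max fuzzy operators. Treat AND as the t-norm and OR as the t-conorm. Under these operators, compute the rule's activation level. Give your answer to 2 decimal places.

0.72

firing strength: ¬wet=1−0.28=0.72, slight=0.76; AND[min(a, b)] → w = 0.72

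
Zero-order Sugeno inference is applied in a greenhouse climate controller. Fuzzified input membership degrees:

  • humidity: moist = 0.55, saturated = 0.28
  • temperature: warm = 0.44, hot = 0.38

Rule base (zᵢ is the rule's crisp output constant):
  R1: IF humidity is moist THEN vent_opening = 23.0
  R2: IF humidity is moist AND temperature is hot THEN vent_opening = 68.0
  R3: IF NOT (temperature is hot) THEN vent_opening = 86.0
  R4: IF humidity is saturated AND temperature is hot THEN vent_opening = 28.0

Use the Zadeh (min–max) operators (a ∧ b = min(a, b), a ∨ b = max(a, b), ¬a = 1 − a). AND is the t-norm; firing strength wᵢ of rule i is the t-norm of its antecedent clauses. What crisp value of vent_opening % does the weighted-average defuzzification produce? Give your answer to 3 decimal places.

54.454

R1 (z=23.0): moist=0.55 → w = 0.55
R2 (z=68.0): moist=0.55, hot=0.38; AND[min(a, b)] → w = 0.38
R3 (z=86.0): ¬hot=1−0.38=0.62 → w = 0.62
R4 (z=28.0): saturated=0.28, hot=0.38; AND[min(a, b)] → w = 0.28
Weighted average = (0.55·23.0 + 0.38·68.0 + 0.62·86.0 + 0.28·28.0) / (0.55 + 0.38 + 0.62 + 0.28)
  = 99.6500 / 1.8300 = 54.454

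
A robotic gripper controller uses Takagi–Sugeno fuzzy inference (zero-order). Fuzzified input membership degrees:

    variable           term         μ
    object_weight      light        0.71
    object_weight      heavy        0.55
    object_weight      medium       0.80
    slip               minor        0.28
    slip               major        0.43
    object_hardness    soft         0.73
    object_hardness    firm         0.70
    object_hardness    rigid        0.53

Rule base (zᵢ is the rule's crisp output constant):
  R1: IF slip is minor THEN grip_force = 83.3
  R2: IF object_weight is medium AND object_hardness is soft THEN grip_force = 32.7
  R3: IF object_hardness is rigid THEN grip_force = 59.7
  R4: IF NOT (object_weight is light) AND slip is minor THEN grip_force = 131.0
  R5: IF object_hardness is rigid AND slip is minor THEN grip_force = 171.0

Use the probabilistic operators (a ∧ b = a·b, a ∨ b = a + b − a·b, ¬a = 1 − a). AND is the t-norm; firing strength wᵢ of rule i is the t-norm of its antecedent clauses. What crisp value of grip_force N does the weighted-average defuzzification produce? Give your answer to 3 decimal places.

R1 (z=83.3): minor=0.28 → w = 0.2800
R2 (z=32.7): medium=0.80, soft=0.73; AND[a·b] → w = 0.5840
R3 (z=59.7): rigid=0.53 → w = 0.5300
R4 (z=131.0): ¬light=1−0.71=0.29, minor=0.28; AND[a·b] → w = 0.0812
R5 (z=171.0): rigid=0.53, minor=0.28; AND[a·b] → w = 0.1484
Weighted average = (0.2800·83.3 + 0.5840·32.7 + 0.5300·59.7 + 0.0812·131.0 + 0.1484·171.0) / (0.2800 + 0.5840 + 0.5300 + 0.0812 + 0.1484)
  = 110.0754 / 1.6236 = 67.797

67.797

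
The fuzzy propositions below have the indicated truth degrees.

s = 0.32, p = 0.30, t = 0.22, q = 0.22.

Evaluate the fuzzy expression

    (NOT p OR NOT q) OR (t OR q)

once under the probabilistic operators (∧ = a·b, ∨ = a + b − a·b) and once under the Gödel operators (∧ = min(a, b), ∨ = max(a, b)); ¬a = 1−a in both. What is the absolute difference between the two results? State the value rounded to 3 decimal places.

0.180

Under probabilistic:
  NOT p = 1 − 0.3000 = 0.7000
  NOT q = 1 − 0.2200 = 0.7800
  NOT p OR NOT q = a + b − a·b on (0.7000, 0.7800) = 0.9340
  t OR q = a + b − a·b on (0.2200, 0.2200) = 0.3916
  (NOT p OR NOT q) OR (t OR q) = a + b − a·b on (0.9340, 0.3916) = 0.9598
  → value = 0.9598
Under Gödel:
  NOT p = 1 − 0.30 = 0.70
  NOT q = 1 − 0.22 = 0.78
  NOT p OR NOT q = max(a, b) on (0.70, 0.78) = 0.78
  t OR q = max(a, b) on (0.22, 0.22) = 0.22
  (NOT p OR NOT q) OR (t OR q) = max(a, b) on (0.78, 0.22) = 0.78
  → value = 0.7800
|0.9598 − 0.7800| = 0.180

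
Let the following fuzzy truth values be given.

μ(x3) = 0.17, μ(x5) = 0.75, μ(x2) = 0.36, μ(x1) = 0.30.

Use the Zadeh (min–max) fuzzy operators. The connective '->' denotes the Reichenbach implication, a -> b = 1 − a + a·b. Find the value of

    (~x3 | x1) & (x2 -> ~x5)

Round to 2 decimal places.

~x3 = 1 − 0.17 = 0.83
~x3 | x1 = max(a, b) on (0.83, 0.30) = 0.83
~x5 = 1 − 0.75 = 0.25
x2 -> ~x5  [Reichenbach: 1 − a + a·b] with a=0.36, b=0.25 → 0.73
(~x3 | x1) & (x2 -> ~x5) = min(a, b) on (0.83, 0.73) = 0.73

0.73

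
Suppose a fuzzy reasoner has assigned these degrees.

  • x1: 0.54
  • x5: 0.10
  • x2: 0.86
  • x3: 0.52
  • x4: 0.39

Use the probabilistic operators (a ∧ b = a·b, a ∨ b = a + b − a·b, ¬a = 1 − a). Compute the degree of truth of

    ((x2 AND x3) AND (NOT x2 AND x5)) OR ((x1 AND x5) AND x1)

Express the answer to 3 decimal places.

x2 AND x3 = a·b on (0.8600, 0.5200) = 0.4472
NOT x2 = 1 − 0.8600 = 0.1400
NOT x2 AND x5 = a·b on (0.1400, 0.1000) = 0.0140
(x2 AND x3) AND (NOT x2 AND x5) = a·b on (0.4472, 0.0140) = 0.0063
x1 AND x5 = a·b on (0.5400, 0.1000) = 0.0540
(x1 AND x5) AND x1 = a·b on (0.0540, 0.5400) = 0.0292
((x2 AND x3) AND (NOT x2 AND x5)) OR ((x1 AND x5) AND x1) = a + b − a·b on (0.0063, 0.0292) = 0.0352

0.035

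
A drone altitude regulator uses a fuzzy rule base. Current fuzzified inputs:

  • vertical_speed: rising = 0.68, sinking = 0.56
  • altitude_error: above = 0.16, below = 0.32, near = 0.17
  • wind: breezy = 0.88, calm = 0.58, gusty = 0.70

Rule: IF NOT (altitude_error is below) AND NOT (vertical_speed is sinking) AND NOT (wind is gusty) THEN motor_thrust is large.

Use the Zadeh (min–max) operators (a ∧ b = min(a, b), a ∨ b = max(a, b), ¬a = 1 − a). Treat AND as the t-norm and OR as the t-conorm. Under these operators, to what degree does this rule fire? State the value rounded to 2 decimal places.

firing strength: ¬below=1−0.32=0.68, ¬sinking=1−0.56=0.44, ¬gusty=1−0.70=0.30; AND[min(a, b)] → w = 0.30

0.30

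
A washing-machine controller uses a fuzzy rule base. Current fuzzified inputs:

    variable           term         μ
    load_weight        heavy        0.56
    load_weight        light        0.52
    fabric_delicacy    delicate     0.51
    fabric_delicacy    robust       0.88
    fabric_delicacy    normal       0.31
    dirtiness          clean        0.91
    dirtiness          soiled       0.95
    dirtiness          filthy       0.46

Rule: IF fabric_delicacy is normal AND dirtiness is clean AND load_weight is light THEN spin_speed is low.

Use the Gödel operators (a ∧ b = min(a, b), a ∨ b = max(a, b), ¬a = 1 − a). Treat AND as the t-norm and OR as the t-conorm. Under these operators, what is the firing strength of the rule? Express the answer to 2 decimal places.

firing strength: normal=0.31, clean=0.91, light=0.52; AND[min(a, b)] → w = 0.31

0.31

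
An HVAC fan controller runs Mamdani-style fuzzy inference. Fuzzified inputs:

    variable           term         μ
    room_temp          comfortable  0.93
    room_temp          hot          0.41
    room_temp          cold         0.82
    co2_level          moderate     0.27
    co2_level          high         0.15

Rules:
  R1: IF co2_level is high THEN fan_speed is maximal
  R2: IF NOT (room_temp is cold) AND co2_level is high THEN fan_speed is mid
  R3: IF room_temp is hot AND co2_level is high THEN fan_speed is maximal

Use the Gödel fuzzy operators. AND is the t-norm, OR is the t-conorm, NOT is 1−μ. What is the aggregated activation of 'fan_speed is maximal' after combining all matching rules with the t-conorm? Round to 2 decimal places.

0.15

R1: high=0.15 → w = 0.15
R2: ¬cold=1−0.82=0.18, high=0.15; AND[min(a, b)] → w = 0.15
R3: hot=0.41, high=0.15; AND[min(a, b)] → w = 0.15
Rules with consequent 'maximal': {R1, R3} → strengths 0.15, 0.15
Aggregate via t-conorm [max(a, b)]: 0.15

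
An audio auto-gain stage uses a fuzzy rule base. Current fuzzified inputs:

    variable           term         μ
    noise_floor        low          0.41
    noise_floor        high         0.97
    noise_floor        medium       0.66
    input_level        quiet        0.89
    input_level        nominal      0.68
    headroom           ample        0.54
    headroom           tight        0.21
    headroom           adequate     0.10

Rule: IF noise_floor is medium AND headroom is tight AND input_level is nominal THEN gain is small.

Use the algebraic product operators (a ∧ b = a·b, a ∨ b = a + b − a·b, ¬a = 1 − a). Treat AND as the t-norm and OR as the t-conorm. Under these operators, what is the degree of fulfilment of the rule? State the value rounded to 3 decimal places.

firing strength: medium=0.66, tight=0.21, nominal=0.68; AND[a·b] → w = 0.0942

0.094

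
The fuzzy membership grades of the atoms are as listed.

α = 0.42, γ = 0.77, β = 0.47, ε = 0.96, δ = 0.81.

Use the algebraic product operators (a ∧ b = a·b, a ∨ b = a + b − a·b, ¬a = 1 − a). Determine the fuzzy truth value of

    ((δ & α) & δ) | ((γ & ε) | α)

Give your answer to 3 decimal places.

0.890

δ & α = a·b on (0.8100, 0.4200) = 0.3402
(δ & α) & δ = a·b on (0.3402, 0.8100) = 0.2756
γ & ε = a·b on (0.7700, 0.9600) = 0.7392
(γ & ε) | α = a + b − a·b on (0.7392, 0.4200) = 0.8487
((δ & α) & δ) | ((γ & ε) | α) = a + b − a·b on (0.2756, 0.8487) = 0.8904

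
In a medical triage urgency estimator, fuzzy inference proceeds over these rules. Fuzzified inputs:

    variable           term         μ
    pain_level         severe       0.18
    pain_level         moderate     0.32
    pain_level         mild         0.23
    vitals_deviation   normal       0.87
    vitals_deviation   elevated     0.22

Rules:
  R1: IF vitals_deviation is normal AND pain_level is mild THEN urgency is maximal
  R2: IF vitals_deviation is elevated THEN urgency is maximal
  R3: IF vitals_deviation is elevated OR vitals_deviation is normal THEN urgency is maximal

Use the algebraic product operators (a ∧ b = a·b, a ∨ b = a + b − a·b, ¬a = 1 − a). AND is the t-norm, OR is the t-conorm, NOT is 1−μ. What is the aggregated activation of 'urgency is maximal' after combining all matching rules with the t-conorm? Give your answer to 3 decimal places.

R1: normal=0.87, mild=0.23; AND[a·b] → w = 0.2001
R2: elevated=0.22 → w = 0.2200
R3: elevated=0.22, normal=0.87; OR[a + b − a·b] → w = 0.8986
Rules with consequent 'maximal': {R1, R2, R3} → strengths 0.2001, 0.2200, 0.8986
Aggregate via t-conorm [a + b − a·b]: 0.9367

0.937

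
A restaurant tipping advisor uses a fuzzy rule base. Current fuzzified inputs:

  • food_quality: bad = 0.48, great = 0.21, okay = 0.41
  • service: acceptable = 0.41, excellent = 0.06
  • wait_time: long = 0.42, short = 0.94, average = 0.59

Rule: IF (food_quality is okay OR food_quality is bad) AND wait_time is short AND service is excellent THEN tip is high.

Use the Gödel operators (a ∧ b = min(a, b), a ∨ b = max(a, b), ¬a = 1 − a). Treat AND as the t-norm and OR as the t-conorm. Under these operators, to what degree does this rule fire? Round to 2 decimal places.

firing strength: (okay=0.41 OR bad=0.48) = 0.48; AND[min(a, b)] with short=0.94, excellent=0.06 → w = 0.06

0.06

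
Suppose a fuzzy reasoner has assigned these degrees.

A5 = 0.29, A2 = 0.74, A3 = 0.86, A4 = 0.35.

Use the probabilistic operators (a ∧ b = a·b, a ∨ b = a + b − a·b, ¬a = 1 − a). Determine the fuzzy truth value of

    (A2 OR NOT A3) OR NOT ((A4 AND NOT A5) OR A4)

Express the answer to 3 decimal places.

0.886

NOT A3 = 1 − 0.8600 = 0.1400
A2 OR NOT A3 = a + b − a·b on (0.7400, 0.1400) = 0.7764
NOT A5 = 1 − 0.2900 = 0.7100
A4 AND NOT A5 = a·b on (0.3500, 0.7100) = 0.2485
(A4 AND NOT A5) OR A4 = a + b − a·b on (0.2485, 0.3500) = 0.5115
NOT ((A4 AND NOT A5) OR A4) = 1 − 0.5115 = 0.4885
(A2 OR NOT A3) OR NOT ((A4 AND NOT A5) OR A4) = a + b − a·b on (0.7764, 0.4885) = 0.8856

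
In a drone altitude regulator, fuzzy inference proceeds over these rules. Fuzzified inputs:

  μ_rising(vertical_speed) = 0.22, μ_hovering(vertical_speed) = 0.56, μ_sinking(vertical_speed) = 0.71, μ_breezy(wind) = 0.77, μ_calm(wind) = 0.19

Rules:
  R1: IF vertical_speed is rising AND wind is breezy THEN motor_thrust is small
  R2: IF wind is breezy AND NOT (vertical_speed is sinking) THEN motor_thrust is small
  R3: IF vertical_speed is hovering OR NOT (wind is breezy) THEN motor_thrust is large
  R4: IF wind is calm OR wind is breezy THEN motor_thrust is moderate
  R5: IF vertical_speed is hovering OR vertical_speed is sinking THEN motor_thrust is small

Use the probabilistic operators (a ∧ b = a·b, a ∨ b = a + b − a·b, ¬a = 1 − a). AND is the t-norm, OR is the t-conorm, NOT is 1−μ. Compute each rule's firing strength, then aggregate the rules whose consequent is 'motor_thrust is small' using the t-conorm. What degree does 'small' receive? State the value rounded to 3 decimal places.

R1: rising=0.22, breezy=0.77; AND[a·b] → w = 0.1694
R2: breezy=0.77, ¬sinking=1−0.71=0.29; AND[a·b] → w = 0.2233
R3: hovering=0.56, ¬breezy=1−0.77=0.23; OR[a + b − a·b] → w = 0.6612
R4: calm=0.19, breezy=0.77; OR[a + b − a·b] → w = 0.8137
R5: hovering=0.56, sinking=0.71; OR[a + b − a·b] → w = 0.8724
Rules with consequent 'small': {R1, R2, R5} → strengths 0.1694, 0.2233, 0.8724
Aggregate via t-conorm [a + b − a·b]: 0.9177

0.918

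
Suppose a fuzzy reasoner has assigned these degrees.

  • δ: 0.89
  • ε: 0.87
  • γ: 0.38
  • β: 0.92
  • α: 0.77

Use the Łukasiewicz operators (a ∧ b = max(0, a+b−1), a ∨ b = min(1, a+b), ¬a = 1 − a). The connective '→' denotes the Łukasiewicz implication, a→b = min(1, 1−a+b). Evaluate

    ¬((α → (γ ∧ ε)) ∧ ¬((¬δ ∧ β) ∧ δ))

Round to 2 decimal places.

0.52

γ ∧ ε = max(0, a+b−1) on (0.38, 0.87) = 0.25
α → (γ ∧ ε)  [Łukasiewicz: min(1, 1−a+b)] with a=0.77, b=0.25 → 0.48
¬δ = 1 − 0.89 = 0.11
¬δ ∧ β = max(0, a+b−1) on (0.11, 0.92) = 0.03
(¬δ ∧ β) ∧ δ = max(0, a+b−1) on (0.03, 0.89) = 0.00
¬((¬δ ∧ β) ∧ δ) = 1 − 0.00 = 1.00
(α → (γ ∧ ε)) ∧ ¬((¬δ ∧ β) ∧ δ) = max(0, a+b−1) on (0.48, 1.00) = 0.48
¬((α → (γ ∧ ε)) ∧ ¬((¬δ ∧ β) ∧ δ)) = 1 − 0.48 = 0.52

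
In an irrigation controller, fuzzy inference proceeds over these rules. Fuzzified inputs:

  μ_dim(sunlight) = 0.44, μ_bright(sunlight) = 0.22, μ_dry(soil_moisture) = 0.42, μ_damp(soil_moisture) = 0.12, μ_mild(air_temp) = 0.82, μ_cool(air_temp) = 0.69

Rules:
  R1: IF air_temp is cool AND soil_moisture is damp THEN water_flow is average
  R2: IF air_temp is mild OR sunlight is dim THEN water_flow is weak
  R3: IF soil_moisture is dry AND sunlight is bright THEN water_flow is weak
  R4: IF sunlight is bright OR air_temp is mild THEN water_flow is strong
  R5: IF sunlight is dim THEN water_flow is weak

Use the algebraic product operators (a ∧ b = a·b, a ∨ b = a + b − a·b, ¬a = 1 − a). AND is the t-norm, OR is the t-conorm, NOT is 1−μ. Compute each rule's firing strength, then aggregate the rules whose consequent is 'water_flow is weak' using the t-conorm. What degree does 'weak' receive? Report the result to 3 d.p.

0.949

R1: cool=0.69, damp=0.12; AND[a·b] → w = 0.0828
R2: mild=0.82, dim=0.44; OR[a + b − a·b] → w = 0.8992
R3: dry=0.42, bright=0.22; AND[a·b] → w = 0.0924
R4: bright=0.22, mild=0.82; OR[a + b − a·b] → w = 0.8596
R5: dim=0.44 → w = 0.4400
Rules with consequent 'weak': {R2, R3, R5} → strengths 0.8992, 0.0924, 0.4400
Aggregate via t-conorm [a + b − a·b]: 0.9488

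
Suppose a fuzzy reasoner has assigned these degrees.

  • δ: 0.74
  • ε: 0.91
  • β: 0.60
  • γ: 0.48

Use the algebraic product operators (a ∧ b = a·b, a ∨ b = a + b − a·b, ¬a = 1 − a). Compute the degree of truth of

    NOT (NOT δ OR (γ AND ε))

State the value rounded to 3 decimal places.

NOT δ = 1 − 0.7400 = 0.2600
γ AND ε = a·b on (0.4800, 0.9100) = 0.4368
NOT δ OR (γ AND ε) = a + b − a·b on (0.2600, 0.4368) = 0.5832
NOT (NOT δ OR (γ AND ε)) = 1 − 0.5832 = 0.4168

0.417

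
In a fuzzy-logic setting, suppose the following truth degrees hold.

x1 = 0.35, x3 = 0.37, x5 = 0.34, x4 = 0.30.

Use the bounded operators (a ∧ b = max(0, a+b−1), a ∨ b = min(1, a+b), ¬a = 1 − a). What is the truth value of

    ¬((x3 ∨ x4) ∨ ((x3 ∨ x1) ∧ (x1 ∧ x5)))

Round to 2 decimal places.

x3 ∨ x4 = min(1, a+b) on (0.37, 0.30) = 0.67
x3 ∨ x1 = min(1, a+b) on (0.37, 0.35) = 0.72
x1 ∧ x5 = max(0, a+b−1) on (0.35, 0.34) = 0.00
(x3 ∨ x1) ∧ (x1 ∧ x5) = max(0, a+b−1) on (0.72, 0.00) = 0.00
(x3 ∨ x4) ∨ ((x3 ∨ x1) ∧ (x1 ∧ x5)) = min(1, a+b) on (0.67, 0.00) = 0.67
¬((x3 ∨ x4) ∨ ((x3 ∨ x1) ∧ (x1 ∧ x5))) = 1 − 0.67 = 0.33

0.33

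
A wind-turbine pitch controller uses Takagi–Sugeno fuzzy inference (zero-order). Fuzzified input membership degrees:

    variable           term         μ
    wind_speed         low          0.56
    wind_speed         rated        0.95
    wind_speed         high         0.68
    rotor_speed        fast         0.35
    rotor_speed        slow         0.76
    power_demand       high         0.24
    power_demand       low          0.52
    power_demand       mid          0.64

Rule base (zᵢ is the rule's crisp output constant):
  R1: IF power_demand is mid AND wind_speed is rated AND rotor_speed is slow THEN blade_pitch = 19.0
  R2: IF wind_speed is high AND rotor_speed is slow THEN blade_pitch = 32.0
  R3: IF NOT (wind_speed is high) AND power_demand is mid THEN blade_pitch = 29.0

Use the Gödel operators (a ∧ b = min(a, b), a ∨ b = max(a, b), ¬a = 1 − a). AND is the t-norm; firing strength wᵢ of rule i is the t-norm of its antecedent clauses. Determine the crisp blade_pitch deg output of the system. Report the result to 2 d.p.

R1 (z=19.0): mid=0.64, rated=0.95, slow=0.76; AND[min(a, b)] → w = 0.64
R2 (z=32.0): high=0.68, slow=0.76; AND[min(a, b)] → w = 0.68
R3 (z=29.0): ¬high=1−0.68=0.32, mid=0.64; AND[min(a, b)] → w = 0.32
Weighted average = (0.64·19.0 + 0.68·32.0 + 0.32·29.0) / (0.64 + 0.68 + 0.32)
  = 43.2000 / 1.6400 = 26.34

26.34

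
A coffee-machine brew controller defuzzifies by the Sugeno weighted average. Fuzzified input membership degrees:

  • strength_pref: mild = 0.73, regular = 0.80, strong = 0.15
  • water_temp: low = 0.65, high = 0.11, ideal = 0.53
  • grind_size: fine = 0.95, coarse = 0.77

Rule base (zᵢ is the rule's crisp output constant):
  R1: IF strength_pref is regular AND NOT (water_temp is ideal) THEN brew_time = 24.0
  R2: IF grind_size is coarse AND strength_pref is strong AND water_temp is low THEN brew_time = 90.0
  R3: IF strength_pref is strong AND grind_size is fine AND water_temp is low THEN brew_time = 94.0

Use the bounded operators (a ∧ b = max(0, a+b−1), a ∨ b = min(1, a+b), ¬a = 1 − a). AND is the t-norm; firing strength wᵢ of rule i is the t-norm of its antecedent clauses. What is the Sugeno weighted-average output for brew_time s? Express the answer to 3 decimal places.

R1 (z=24.0): regular=0.80, ¬ideal=1−0.53=0.47; AND[max(0, a+b−1)] → w = 0.27
R2 (z=90.0): coarse=0.77, strong=0.15, low=0.65; AND[max(0, a+b−1)] → w = 0.00
R3 (z=94.0): strong=0.15, fine=0.95, low=0.65; AND[max(0, a+b−1)] → w = 0.00
Weighted average = (0.27·24.0 + 0.00·90.0 + 0.00·94.0) / (0.27 + 0.00 + 0.00)
  = 6.4800 / 0.2700 = 24.000

24.000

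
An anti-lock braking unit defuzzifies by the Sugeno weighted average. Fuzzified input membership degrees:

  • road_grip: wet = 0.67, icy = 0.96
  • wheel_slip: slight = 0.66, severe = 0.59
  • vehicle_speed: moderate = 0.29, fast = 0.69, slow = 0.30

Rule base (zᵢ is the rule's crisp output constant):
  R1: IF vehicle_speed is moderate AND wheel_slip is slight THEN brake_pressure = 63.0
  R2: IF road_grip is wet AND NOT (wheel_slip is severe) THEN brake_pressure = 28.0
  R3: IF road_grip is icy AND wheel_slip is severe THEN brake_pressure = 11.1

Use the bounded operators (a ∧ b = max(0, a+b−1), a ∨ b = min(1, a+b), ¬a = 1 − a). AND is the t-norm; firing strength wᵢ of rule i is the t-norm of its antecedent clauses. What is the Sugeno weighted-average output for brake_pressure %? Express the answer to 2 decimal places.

R1 (z=63.0): moderate=0.29, slight=0.66; AND[max(0, a+b−1)] → w = 0.00
R2 (z=28.0): wet=0.67, ¬severe=1−0.59=0.41; AND[max(0, a+b−1)] → w = 0.08
R3 (z=11.1): icy=0.96, severe=0.59; AND[max(0, a+b−1)] → w = 0.55
Weighted average = (0.00·63.0 + 0.08·28.0 + 0.55·11.1) / (0.00 + 0.08 + 0.55)
  = 8.3450 / 0.6300 = 13.25

13.25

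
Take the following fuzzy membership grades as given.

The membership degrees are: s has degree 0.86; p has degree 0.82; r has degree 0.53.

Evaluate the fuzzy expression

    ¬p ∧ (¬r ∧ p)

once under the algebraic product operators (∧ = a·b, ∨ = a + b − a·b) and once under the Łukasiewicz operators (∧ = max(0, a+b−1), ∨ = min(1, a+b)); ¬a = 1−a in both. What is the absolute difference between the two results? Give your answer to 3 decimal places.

Under algebraic product:
  ¬p = 1 − 0.8200 = 0.1800
  ¬r = 1 − 0.5300 = 0.4700
  ¬r ∧ p = a·b on (0.4700, 0.8200) = 0.3854
  ¬p ∧ (¬r ∧ p) = a·b on (0.1800, 0.3854) = 0.0694
  → value = 0.0694
Under Łukasiewicz:
  ¬p = 1 − 0.82 = 0.18
  ¬r = 1 − 0.53 = 0.47
  ¬r ∧ p = max(0, a+b−1) on (0.47, 0.82) = 0.29
  ¬p ∧ (¬r ∧ p) = max(0, a+b−1) on (0.18, 0.29) = 0.00
  → value = 0.0000
|0.0694 − 0.0000| = 0.069

0.069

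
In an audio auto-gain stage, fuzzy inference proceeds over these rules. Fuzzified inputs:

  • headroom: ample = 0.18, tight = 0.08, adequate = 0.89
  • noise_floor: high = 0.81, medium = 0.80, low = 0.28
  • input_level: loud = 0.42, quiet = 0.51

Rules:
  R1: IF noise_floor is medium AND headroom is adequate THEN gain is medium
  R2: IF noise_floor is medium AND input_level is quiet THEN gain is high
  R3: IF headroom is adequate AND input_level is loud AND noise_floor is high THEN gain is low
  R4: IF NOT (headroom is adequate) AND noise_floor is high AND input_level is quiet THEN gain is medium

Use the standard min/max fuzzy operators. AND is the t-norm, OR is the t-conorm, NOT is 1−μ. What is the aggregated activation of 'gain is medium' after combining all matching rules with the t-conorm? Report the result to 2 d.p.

R1: medium=0.80, adequate=0.89; AND[min(a, b)] → w = 0.80
R2: medium=0.80, quiet=0.51; AND[min(a, b)] → w = 0.51
R3: adequate=0.89, loud=0.42, high=0.81; AND[min(a, b)] → w = 0.42
R4: ¬adequate=1−0.89=0.11, high=0.81, quiet=0.51; AND[min(a, b)] → w = 0.11
Rules with consequent 'medium': {R1, R4} → strengths 0.80, 0.11
Aggregate via t-conorm [max(a, b)]: 0.80

0.80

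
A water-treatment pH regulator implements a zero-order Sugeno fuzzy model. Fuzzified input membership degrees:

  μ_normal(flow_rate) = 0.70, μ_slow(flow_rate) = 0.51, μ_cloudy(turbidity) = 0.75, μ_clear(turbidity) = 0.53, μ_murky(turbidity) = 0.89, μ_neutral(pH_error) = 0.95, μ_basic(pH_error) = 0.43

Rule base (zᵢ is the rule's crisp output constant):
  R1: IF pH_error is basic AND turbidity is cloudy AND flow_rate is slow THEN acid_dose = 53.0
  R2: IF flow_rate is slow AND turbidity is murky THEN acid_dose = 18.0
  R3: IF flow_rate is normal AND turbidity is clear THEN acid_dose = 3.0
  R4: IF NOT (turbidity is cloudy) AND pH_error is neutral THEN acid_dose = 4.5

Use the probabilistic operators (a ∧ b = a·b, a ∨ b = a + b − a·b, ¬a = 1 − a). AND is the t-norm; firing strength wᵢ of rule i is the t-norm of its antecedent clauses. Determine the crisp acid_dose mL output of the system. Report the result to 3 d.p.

15.543

R1 (z=53.0): basic=0.43, cloudy=0.75, slow=0.51; AND[a·b] → w = 0.1645
R2 (z=18.0): slow=0.51, murky=0.89; AND[a·b] → w = 0.4539
R3 (z=3.0): normal=0.70, clear=0.53; AND[a·b] → w = 0.3710
R4 (z=4.5): ¬cloudy=1−0.75=0.25, neutral=0.95; AND[a·b] → w = 0.2375
Weighted average = (0.1645·53.0 + 0.4539·18.0 + 0.3710·3.0 + 0.2375·4.5) / (0.1645 + 0.4539 + 0.3710 + 0.2375)
  = 19.0691 / 1.2269 = 15.543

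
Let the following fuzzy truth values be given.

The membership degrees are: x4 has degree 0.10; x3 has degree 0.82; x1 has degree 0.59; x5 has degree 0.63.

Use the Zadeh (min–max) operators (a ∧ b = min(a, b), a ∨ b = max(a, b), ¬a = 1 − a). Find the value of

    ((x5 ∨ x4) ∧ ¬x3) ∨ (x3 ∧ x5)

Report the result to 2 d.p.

x5 ∨ x4 = max(a, b) on (0.63, 0.10) = 0.63
¬x3 = 1 − 0.82 = 0.18
(x5 ∨ x4) ∧ ¬x3 = min(a, b) on (0.63, 0.18) = 0.18
x3 ∧ x5 = min(a, b) on (0.82, 0.63) = 0.63
((x5 ∨ x4) ∧ ¬x3) ∨ (x3 ∧ x5) = max(a, b) on (0.18, 0.63) = 0.63

0.63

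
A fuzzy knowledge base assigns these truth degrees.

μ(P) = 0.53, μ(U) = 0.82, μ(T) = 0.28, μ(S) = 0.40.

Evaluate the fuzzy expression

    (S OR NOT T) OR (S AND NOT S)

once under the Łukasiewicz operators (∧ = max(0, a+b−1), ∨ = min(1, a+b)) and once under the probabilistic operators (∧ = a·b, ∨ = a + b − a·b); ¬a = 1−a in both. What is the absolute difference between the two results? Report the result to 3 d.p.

0.128

Under Łukasiewicz:
  NOT T = 1 − 0.28 = 0.72
  S OR NOT T = min(1, a+b) on (0.40, 0.72) = 1.00
  NOT S = 1 − 0.40 = 0.60
  S AND NOT S = max(0, a+b−1) on (0.40, 0.60) = 0.00
  (S OR NOT T) OR (S AND NOT S) = min(1, a+b) on (1.00, 0.00) = 1.00
  → value = 1.0000
Under probabilistic:
  NOT T = 1 − 0.2800 = 0.7200
  S OR NOT T = a + b − a·b on (0.4000, 0.7200) = 0.8320
  NOT S = 1 − 0.4000 = 0.6000
  S AND NOT S = a·b on (0.4000, 0.6000) = 0.2400
  (S OR NOT T) OR (S AND NOT S) = a + b − a·b on (0.8320, 0.2400) = 0.8723
  → value = 0.8723
|1.0000 − 0.8723| = 0.128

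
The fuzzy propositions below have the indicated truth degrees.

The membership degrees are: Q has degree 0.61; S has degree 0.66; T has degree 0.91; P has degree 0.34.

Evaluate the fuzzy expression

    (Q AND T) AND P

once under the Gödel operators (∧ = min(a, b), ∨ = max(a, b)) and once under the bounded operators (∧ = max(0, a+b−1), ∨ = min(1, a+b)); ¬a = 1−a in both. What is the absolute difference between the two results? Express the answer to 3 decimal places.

Under Gödel:
  Q AND T = min(a, b) on (0.61, 0.91) = 0.61
  (Q AND T) AND P = min(a, b) on (0.61, 0.34) = 0.34
  → value = 0.3400
Under bounded:
  Q AND T = max(0, a+b−1) on (0.61, 0.91) = 0.52
  (Q AND T) AND P = max(0, a+b−1) on (0.52, 0.34) = 0.00
  → value = 0.0000
|0.3400 − 0.0000| = 0.340

0.340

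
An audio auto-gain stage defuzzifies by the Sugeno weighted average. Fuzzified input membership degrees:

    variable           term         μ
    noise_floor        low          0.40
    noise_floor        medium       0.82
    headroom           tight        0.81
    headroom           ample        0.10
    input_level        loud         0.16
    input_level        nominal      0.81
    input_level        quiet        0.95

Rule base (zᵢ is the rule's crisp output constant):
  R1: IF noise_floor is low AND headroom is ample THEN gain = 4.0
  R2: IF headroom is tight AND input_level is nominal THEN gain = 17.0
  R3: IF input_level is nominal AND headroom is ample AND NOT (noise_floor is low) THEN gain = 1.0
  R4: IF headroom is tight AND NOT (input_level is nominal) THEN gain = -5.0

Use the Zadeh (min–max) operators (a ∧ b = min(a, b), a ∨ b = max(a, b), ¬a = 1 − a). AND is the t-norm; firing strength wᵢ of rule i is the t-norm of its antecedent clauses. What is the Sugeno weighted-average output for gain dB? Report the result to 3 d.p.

11.100

R1 (z=4.0): low=0.40, ample=0.10; AND[min(a, b)] → w = 0.10
R2 (z=17.0): tight=0.81, nominal=0.81; AND[min(a, b)] → w = 0.81
R3 (z=1.0): nominal=0.81, ample=0.10, ¬low=1−0.40=0.60; AND[min(a, b)] → w = 0.10
R4 (z=-5.0): tight=0.81, ¬nominal=1−0.81=0.19; AND[min(a, b)] → w = 0.19
Weighted average = (0.10·4.0 + 0.81·17.0 + 0.10·1.0 + 0.19·-5.0) / (0.10 + 0.81 + 0.10 + 0.19)
  = 13.3200 / 1.2000 = 11.100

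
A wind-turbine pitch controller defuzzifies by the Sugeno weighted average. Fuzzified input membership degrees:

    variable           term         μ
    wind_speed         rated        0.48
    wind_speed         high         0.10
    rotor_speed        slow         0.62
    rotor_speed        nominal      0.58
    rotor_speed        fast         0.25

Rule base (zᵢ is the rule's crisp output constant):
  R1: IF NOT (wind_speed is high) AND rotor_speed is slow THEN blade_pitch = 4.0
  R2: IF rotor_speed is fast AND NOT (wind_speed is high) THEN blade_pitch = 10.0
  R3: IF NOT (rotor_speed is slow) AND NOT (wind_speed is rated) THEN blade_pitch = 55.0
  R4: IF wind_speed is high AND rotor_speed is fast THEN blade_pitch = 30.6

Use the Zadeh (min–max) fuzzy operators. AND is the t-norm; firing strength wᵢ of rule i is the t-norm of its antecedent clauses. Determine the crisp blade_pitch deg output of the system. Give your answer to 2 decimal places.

R1 (z=4.0): ¬high=1−0.10=0.90, slow=0.62; AND[min(a, b)] → w = 0.62
R2 (z=10.0): fast=0.25, ¬high=1−0.10=0.90; AND[min(a, b)] → w = 0.25
R3 (z=55.0): ¬slow=1−0.62=0.38, ¬rated=1−0.48=0.52; AND[min(a, b)] → w = 0.38
R4 (z=30.6): high=0.10, fast=0.25; AND[min(a, b)] → w = 0.10
Weighted average = (0.62·4.0 + 0.25·10.0 + 0.38·55.0 + 0.10·30.6) / (0.62 + 0.25 + 0.38 + 0.10)
  = 28.9400 / 1.3500 = 21.44

21.44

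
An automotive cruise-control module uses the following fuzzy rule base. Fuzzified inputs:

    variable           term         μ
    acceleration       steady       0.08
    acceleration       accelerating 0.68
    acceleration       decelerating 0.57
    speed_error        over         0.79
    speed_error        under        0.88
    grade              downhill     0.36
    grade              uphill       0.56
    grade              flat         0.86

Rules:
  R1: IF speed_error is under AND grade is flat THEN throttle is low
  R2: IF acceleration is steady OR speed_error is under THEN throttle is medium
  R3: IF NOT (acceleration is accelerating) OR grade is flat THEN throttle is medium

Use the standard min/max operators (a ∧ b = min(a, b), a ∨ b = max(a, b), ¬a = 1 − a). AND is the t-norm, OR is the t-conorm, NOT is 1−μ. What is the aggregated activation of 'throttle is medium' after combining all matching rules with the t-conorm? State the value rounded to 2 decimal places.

R1: under=0.88, flat=0.86; AND[min(a, b)] → w = 0.86
R2: steady=0.08, under=0.88; OR[max(a, b)] → w = 0.88
R3: ¬accelerating=1−0.68=0.32, flat=0.86; OR[max(a, b)] → w = 0.86
Rules with consequent 'medium': {R2, R3} → strengths 0.88, 0.86
Aggregate via t-conorm [max(a, b)]: 0.88

0.88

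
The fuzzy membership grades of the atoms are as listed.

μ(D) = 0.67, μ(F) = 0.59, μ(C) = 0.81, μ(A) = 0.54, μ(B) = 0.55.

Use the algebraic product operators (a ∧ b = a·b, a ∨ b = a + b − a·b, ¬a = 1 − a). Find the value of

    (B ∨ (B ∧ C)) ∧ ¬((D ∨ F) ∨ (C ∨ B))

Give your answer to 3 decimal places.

B ∧ C = a·b on (0.5500, 0.8100) = 0.4455
B ∨ (B ∧ C) = a + b − a·b on (0.5500, 0.4455) = 0.7505
D ∨ F = a + b − a·b on (0.6700, 0.5900) = 0.8647
C ∨ B = a + b − a·b on (0.8100, 0.5500) = 0.9145
(D ∨ F) ∨ (C ∨ B) = a + b − a·b on (0.8647, 0.9145) = 0.9884
¬((D ∨ F) ∨ (C ∨ B)) = 1 − 0.9884 = 0.0116
(B ∨ (B ∧ C)) ∧ ¬((D ∨ F) ∨ (C ∨ B)) = a·b on (0.7505, 0.0116) = 0.0087

0.009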